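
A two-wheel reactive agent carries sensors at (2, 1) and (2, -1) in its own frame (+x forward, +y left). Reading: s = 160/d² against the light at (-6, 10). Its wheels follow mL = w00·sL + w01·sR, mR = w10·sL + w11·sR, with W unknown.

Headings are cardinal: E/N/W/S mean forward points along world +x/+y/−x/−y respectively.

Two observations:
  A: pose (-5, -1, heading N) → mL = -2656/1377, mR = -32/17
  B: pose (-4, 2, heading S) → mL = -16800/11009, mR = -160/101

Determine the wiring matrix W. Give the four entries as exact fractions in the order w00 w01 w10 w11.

obs A: pose=(-5,-1,N) → sL=160/81, sR=32/17, mL=-2656/1377, mR=-32/17
obs B: pose=(-4,2,S) → sL=160/109, sR=160/101, mL=-16800/11009, mR=-160/101
sensor matrix S = [[160/81, 32/17], [160/109, 160/101]]; det S = 5550080/15159393
solve [mL_A; mL_B] = S·[w00; w01] and [mR_A; mR_B] = S·[w10; w11]:
  w00 = -1/2, w01 = -1/2, w10 = 0, w11 = -1

-1/2 -1/2 0 -1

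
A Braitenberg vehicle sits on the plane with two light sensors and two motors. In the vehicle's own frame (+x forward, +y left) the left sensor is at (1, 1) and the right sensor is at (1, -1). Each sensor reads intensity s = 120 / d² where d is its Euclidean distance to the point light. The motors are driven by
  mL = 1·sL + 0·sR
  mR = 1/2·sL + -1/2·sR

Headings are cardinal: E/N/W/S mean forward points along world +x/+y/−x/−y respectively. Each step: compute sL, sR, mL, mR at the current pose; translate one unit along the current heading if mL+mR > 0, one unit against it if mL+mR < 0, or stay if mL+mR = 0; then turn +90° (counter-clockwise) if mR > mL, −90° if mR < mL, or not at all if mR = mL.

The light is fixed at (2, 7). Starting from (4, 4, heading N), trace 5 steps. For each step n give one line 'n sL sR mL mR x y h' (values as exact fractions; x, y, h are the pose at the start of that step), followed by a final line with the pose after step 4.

n=0: pose=(4,4,N); sL=24, sR=120/13; mL=24, mR=96/13; mL+mR=408/13 → advance +1; mR−mL=-216/13 → turn -1·90°
n=1: pose=(4,5,E); sL=12, sR=20/3; mL=12, mR=8/3; mL+mR=44/3 → advance +1; mR−mL=-28/3 → turn -1·90°
n=2: pose=(5,5,S); sL=24/5, sR=120/13; mL=24/5, mR=-144/65; mL+mR=168/65 → advance +1; mR−mL=-456/65 → turn -1·90°
n=3: pose=(5,4,W); sL=6, sR=15; mL=6, mR=-9/2; mL+mR=3/2 → advance +1; mR−mL=-21/2 → turn -1·90°
n=4: pose=(4,4,N); sL=24, sR=120/13; mL=24, mR=96/13; mL+mR=408/13 → advance +1; mR−mL=-216/13 → turn -1·90°

0 24 120/13 24 96/13 4 4 N
1 12 20/3 12 8/3 4 5 E
2 24/5 120/13 24/5 -144/65 5 5 S
3 6 15 6 -9/2 5 4 W
4 24 120/13 24 96/13 4 4 N
final 4 5 E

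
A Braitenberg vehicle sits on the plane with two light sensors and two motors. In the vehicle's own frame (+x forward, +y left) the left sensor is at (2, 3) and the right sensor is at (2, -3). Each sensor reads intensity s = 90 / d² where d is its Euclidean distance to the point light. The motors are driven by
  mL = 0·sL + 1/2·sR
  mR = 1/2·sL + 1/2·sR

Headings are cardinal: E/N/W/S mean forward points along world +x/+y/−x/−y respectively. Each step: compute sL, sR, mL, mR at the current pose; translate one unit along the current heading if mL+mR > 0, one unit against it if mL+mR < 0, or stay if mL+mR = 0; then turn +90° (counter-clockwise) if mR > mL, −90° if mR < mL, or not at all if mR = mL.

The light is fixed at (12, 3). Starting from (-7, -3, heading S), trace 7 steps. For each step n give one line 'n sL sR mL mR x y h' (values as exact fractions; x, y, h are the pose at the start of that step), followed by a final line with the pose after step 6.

n=0: pose=(-7,-3,S); sL=9/32, sR=45/274; mL=45/548, mR=1953/8768; mL+mR=2673/8768 → advance +1; mR−mL=9/64 → turn +1·90°
n=1: pose=(-7,-4,E); sL=18/61, sR=90/389; mL=45/389, mR=6246/23729; mL+mR=8991/23729 → advance +1; mR−mL=9/61 → turn +1·90°
n=2: pose=(-6,-4,N); sL=45/233, sR=9/25; mL=9/50, mR=1611/5825; mL+mR=5319/11650 → advance +1; mR−mL=45/466 → turn +1·90°
n=3: pose=(-6,-3,W); sL=90/481, sR=90/409; mL=45/409, mR=40050/196729; mL+mR=61695/196729 → advance +1; mR−mL=45/481 → turn +1·90°
n=4: pose=(-7,-3,S); sL=9/32, sR=45/274; mL=45/548, mR=1953/8768; mL+mR=2673/8768 → advance +1; mR−mL=9/64 → turn +1·90°
n=5: pose=(-7,-4,E); sL=18/61, sR=90/389; mL=45/389, mR=6246/23729; mL+mR=8991/23729 → advance +1; mR−mL=9/61 → turn +1·90°
n=6: pose=(-6,-4,N); sL=45/233, sR=9/25; mL=9/50, mR=1611/5825; mL+mR=5319/11650 → advance +1; mR−mL=45/466 → turn +1·90°

0 9/32 45/274 45/548 1953/8768 -7 -3 S
1 18/61 90/389 45/389 6246/23729 -7 -4 E
2 45/233 9/25 9/50 1611/5825 -6 -4 N
3 90/481 90/409 45/409 40050/196729 -6 -3 W
4 9/32 45/274 45/548 1953/8768 -7 -3 S
5 18/61 90/389 45/389 6246/23729 -7 -4 E
6 45/233 9/25 9/50 1611/5825 -6 -4 N
final -6 -3 W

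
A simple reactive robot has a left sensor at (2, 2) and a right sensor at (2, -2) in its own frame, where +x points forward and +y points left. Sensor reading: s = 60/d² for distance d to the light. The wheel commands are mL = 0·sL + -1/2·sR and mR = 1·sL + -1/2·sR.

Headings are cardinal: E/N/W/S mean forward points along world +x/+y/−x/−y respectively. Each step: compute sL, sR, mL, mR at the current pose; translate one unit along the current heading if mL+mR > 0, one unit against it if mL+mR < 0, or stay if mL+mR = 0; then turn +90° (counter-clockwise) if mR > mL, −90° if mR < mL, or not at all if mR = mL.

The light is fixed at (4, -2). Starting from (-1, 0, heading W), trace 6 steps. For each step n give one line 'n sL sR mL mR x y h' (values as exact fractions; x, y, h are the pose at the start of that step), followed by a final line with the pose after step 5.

0 60/49 12/13 -6/13 486/637 -1 0 W
1 15/4 15/16 -15/32 105/32 -2 0 S
2 12/5 60/17 -30/17 54/85 -2 -1 E
3 2/3 30/17 -15/17 -11/51 -3 -1 N
4 12/17 12/17 -6/17 6/17 -3 -2 W
5 60/29 12/17 -6/17 846/493 -3 -2 S
final -3 -3 E

n=0: pose=(-1,0,W); sL=60/49, sR=12/13; mL=-6/13, mR=486/637; mL+mR=192/637 → advance +1; mR−mL=60/49 → turn +1·90°
n=1: pose=(-2,0,S); sL=15/4, sR=15/16; mL=-15/32, mR=105/32; mL+mR=45/16 → advance +1; mR−mL=15/4 → turn +1·90°
n=2: pose=(-2,-1,E); sL=12/5, sR=60/17; mL=-30/17, mR=54/85; mL+mR=-96/85 → advance -1; mR−mL=12/5 → turn +1·90°
n=3: pose=(-3,-1,N); sL=2/3, sR=30/17; mL=-15/17, mR=-11/51; mL+mR=-56/51 → advance -1; mR−mL=2/3 → turn +1·90°
n=4: pose=(-3,-2,W); sL=12/17, sR=12/17; mL=-6/17, mR=6/17; mL+mR=0 → advance +0; mR−mL=12/17 → turn +1·90°
n=5: pose=(-3,-2,S); sL=60/29, sR=12/17; mL=-6/17, mR=846/493; mL+mR=672/493 → advance +1; mR−mL=60/29 → turn +1·90°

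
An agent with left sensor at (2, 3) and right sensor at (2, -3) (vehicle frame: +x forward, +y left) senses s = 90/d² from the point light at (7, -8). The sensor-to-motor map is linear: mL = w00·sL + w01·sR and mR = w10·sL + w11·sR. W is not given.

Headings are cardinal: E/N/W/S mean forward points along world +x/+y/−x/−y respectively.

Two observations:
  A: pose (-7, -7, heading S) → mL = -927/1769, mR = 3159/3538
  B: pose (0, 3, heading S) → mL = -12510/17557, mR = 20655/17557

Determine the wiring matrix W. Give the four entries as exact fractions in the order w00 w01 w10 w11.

obs A: pose=(-7,-7,S) → sL=45/61, sR=9/29, mL=-927/1769, mR=3159/3538
obs B: pose=(0,3,S) → sL=90/97, sR=90/181, mL=-12510/17557, mR=20655/17557
sensor matrix S = [[45/61, 9/29], [90/97, 90/181]]; det S = 2449440/31058333
solve [mL_A; mL_B] = S·[w00; w01] and [mR_A; mR_B] = S·[w10; w11]:
  w00 = -1/2, w01 = -1/2, w10 = 1, w11 = 1/2

-1/2 -1/2 1 1/2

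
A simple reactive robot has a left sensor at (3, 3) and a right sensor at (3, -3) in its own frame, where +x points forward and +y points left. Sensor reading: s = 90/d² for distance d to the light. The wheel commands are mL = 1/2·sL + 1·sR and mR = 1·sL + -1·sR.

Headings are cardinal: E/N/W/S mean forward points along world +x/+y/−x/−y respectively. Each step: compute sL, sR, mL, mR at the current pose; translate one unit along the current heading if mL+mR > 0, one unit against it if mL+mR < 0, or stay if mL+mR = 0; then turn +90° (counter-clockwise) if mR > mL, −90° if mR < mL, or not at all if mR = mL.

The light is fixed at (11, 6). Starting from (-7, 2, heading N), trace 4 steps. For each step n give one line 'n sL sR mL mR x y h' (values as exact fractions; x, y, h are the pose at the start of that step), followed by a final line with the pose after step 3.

0 45/221 45/113 24975/49946 -4860/24973 -7 2 N
1 2/5 10/29 79/145 8/145 -7 3 E
2 45/116 45/218 10125/25288 2295/12644 -6 3 S
3 90/449 90/401 58455/180049 -4320/180049 -6 2 W
final -7 2 N

n=0: pose=(-7,2,N); sL=45/221, sR=45/113; mL=24975/49946, mR=-4860/24973; mL+mR=135/442 → advance +1; mR−mL=-34695/49946 → turn -1·90°
n=1: pose=(-7,3,E); sL=2/5, sR=10/29; mL=79/145, mR=8/145; mL+mR=3/5 → advance +1; mR−mL=-71/145 → turn -1·90°
n=2: pose=(-6,3,S); sL=45/116, sR=45/218; mL=10125/25288, mR=2295/12644; mL+mR=135/232 → advance +1; mR−mL=-5535/25288 → turn -1·90°
n=3: pose=(-6,2,W); sL=90/449, sR=90/401; mL=58455/180049, mR=-4320/180049; mL+mR=135/449 → advance +1; mR−mL=-62775/180049 → turn -1·90°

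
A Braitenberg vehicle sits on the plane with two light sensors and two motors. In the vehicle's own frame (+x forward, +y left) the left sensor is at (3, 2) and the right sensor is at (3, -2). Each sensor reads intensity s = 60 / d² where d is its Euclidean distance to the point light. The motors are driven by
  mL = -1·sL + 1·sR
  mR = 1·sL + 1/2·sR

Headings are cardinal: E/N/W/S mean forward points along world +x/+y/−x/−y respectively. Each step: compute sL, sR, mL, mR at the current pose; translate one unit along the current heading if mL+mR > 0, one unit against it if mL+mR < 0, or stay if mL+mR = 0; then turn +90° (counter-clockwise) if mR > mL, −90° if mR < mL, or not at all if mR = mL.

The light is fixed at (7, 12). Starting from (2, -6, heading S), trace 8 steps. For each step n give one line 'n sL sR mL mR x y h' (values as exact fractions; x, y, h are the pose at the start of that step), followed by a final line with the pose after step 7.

0 2/15 6/49 -8/735 143/735 2 -6 S
1 60/293 12/89 -1824/26077 7098/26077 2 -7 E
2 15/73 3/13 24/949 609/1898 3 -7 N
3 60/449 12/61 1728/27389 6354/27389 3 -6 W
4 2/15 6/49 -8/735 143/735 2 -6 S
5 60/293 12/89 -1824/26077 7098/26077 2 -7 E
6 15/73 3/13 24/949 609/1898 3 -7 N
7 60/449 12/61 1728/27389 6354/27389 3 -6 W
final 2 -6 S

n=0: pose=(2,-6,S); sL=2/15, sR=6/49; mL=-8/735, mR=143/735; mL+mR=9/49 → advance +1; mR−mL=151/735 → turn +1·90°
n=1: pose=(2,-7,E); sL=60/293, sR=12/89; mL=-1824/26077, mR=7098/26077; mL+mR=18/89 → advance +1; mR−mL=8922/26077 → turn +1·90°
n=2: pose=(3,-7,N); sL=15/73, sR=3/13; mL=24/949, mR=609/1898; mL+mR=9/26 → advance +1; mR−mL=561/1898 → turn +1·90°
n=3: pose=(3,-6,W); sL=60/449, sR=12/61; mL=1728/27389, mR=6354/27389; mL+mR=18/61 → advance +1; mR−mL=4626/27389 → turn +1·90°
n=4: pose=(2,-6,S); sL=2/15, sR=6/49; mL=-8/735, mR=143/735; mL+mR=9/49 → advance +1; mR−mL=151/735 → turn +1·90°
n=5: pose=(2,-7,E); sL=60/293, sR=12/89; mL=-1824/26077, mR=7098/26077; mL+mR=18/89 → advance +1; mR−mL=8922/26077 → turn +1·90°
n=6: pose=(3,-7,N); sL=15/73, sR=3/13; mL=24/949, mR=609/1898; mL+mR=9/26 → advance +1; mR−mL=561/1898 → turn +1·90°
n=7: pose=(3,-6,W); sL=60/449, sR=12/61; mL=1728/27389, mR=6354/27389; mL+mR=18/61 → advance +1; mR−mL=4626/27389 → turn +1·90°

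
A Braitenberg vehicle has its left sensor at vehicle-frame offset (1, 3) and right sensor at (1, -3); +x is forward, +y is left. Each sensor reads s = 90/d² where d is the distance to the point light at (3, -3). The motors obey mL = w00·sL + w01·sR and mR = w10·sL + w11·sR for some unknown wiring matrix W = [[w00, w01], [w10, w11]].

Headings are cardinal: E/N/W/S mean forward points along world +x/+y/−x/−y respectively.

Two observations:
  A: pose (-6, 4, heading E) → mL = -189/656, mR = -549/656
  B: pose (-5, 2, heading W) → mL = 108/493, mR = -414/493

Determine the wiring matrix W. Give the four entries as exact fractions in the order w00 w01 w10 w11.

1/2 -1/2 -1/2 -1/2

obs A: pose=(-6,4,E) → sL=45/82, sR=9/8, mL=-189/656, mR=-549/656
obs B: pose=(-5,2,W) → sL=18/17, sR=18/29, mL=108/493, mR=-414/493
sensor matrix S = [[45/82, 9/8], [18/17, 18/29]]; det S = -68769/80852
solve [mL_A; mL_B] = S·[w00; w01] and [mR_A; mR_B] = S·[w10; w11]:
  w00 = 1/2, w01 = -1/2, w10 = -1/2, w11 = -1/2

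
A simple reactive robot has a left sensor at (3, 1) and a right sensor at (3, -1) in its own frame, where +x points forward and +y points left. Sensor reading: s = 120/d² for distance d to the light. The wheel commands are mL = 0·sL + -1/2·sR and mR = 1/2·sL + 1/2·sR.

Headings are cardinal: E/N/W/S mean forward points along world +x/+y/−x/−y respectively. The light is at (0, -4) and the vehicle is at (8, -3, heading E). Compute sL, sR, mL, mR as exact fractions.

left sensor world pos  = (11, -2); dL² = 125
right sensor world pos = (11, -4); dR² = 121
sL = 120/125 = 24/25
sR = 120/121 = 120/121
mL = 0·sL + -1/2·sR = -60/121
mR = 1/2·sL + 1/2·sR = 2952/3025

24/25 120/121 -60/121 2952/3025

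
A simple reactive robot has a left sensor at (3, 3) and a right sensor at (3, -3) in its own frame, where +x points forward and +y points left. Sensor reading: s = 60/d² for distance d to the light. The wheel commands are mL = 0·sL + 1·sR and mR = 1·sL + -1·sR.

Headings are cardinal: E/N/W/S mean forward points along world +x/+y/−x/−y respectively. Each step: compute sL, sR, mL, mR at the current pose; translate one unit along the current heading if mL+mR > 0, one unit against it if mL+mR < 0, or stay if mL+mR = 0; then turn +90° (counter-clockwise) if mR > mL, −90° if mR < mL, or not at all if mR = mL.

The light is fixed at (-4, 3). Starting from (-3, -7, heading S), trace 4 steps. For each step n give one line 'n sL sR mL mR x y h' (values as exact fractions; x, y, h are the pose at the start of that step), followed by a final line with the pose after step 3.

0 12/37 60/173 60/173 -144/6401 -3 -7 S
1 3/10 15/17 15/17 -99/170 -3 -8 W
2 60/73 60/73 60/73 0 -4 -8 N
3 30/29 30/89 30/89 1800/2581 -4 -7 E
final -3 -7 N

n=0: pose=(-3,-7,S); sL=12/37, sR=60/173; mL=60/173, mR=-144/6401; mL+mR=12/37 → advance +1; mR−mL=-2364/6401 → turn -1·90°
n=1: pose=(-3,-8,W); sL=3/10, sR=15/17; mL=15/17, mR=-99/170; mL+mR=3/10 → advance +1; mR−mL=-249/170 → turn -1·90°
n=2: pose=(-4,-8,N); sL=60/73, sR=60/73; mL=60/73, mR=0; mL+mR=60/73 → advance +1; mR−mL=-60/73 → turn -1·90°
n=3: pose=(-4,-7,E); sL=30/29, sR=30/89; mL=30/89, mR=1800/2581; mL+mR=30/29 → advance +1; mR−mL=930/2581 → turn +1·90°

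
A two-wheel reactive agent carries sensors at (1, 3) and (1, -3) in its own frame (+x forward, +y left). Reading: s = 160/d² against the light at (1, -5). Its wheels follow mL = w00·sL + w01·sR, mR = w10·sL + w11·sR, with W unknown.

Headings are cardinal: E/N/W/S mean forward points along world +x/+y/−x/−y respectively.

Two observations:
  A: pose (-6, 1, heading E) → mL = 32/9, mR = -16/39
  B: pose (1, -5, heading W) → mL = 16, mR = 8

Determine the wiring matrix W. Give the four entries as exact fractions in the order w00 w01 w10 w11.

obs A: pose=(-6,1,E) → sL=160/117, sR=32/9, mL=32/9, mR=-16/39
obs B: pose=(1,-5,W) → sL=16, sR=16, mL=16, mR=8
sensor matrix S = [[160/117, 32/9], [16, 16]]; det S = -4096/117
solve [mL_A; mL_B] = S·[w00; w01] and [mR_A; mR_B] = S·[w10; w11]:
  w00 = 0, w01 = 1, w10 = 1, w11 = -1/2

0 1 1 -1/2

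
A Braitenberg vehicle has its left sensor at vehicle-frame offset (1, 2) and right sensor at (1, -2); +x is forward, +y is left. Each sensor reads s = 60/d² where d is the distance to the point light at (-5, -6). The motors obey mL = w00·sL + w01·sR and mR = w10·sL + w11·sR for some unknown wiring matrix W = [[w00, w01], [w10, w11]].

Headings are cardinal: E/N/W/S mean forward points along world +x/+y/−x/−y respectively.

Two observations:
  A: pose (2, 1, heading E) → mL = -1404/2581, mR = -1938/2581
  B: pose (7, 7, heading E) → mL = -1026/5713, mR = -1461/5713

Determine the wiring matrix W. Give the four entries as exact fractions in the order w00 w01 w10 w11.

-1/2 -1/2 -1 -1/2

obs A: pose=(2,1,E) → sL=12/29, sR=60/89, mL=-1404/2581, mR=-1938/2581
obs B: pose=(7,7,E) → sL=30/197, sR=6/29, mL=-1026/5713, mR=-1461/5713
sensor matrix S = [[12/29, 60/89], [30/197, 6/29]]; det S = -251424/14745253
solve [mL_A; mL_B] = S·[w00; w01] and [mR_A; mR_B] = S·[w10; w11]:
  w00 = -1/2, w01 = -1/2, w10 = -1, w11 = -1/2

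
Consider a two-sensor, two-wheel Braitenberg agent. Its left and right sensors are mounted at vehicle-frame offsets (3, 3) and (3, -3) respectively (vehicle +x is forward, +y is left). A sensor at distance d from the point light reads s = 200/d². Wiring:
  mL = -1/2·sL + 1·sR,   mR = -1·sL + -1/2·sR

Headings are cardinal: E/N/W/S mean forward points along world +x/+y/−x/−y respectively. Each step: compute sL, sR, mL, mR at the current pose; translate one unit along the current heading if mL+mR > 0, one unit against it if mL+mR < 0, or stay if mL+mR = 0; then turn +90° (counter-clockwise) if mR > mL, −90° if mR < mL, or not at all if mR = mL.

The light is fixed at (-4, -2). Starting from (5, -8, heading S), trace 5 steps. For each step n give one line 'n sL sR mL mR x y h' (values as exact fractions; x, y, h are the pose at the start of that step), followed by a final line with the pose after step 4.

n=0: pose=(5,-8,S); sL=8/9, sR=200/117; mL=148/117, mR=-68/39; mL+mR=-56/117 → advance -1; mR−mL=-352/117 → turn -1·90°
n=1: pose=(5,-7,W); sL=2, sR=5; mL=4, mR=-9/2; mL+mR=-1/2 → advance -1; mR−mL=-17/2 → turn -1·90°
n=2: pose=(6,-7,N); sL=200/53, sR=200/173; mL=-6700/9169, mR=-39900/9169; mL+mR=-46600/9169 → advance -1; mR−mL=-33200/9169 → turn -1·90°
n=3: pose=(6,-8,E); sL=100/89, sR=4/5; mL=106/445, mR=-678/445; mL+mR=-572/445 → advance -1; mR−mL=-784/445 → turn -1·90°
n=4: pose=(5,-8,S); sL=8/9, sR=200/117; mL=148/117, mR=-68/39; mL+mR=-56/117 → advance -1; mR−mL=-352/117 → turn -1·90°

0 8/9 200/117 148/117 -68/39 5 -8 S
1 2 5 4 -9/2 5 -7 W
2 200/53 200/173 -6700/9169 -39900/9169 6 -7 N
3 100/89 4/5 106/445 -678/445 6 -8 E
4 8/9 200/117 148/117 -68/39 5 -8 S
final 5 -7 W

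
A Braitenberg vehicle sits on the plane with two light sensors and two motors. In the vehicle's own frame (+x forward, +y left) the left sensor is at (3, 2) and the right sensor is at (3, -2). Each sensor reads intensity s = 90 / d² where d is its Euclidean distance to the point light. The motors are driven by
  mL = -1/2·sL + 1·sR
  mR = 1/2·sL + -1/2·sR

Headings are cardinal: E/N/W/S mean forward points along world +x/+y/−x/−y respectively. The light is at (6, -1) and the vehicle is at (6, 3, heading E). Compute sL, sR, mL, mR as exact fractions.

2 90/13 77/13 -32/13

left sensor world pos  = (9, 5); dL² = 45
right sensor world pos = (9, 1); dR² = 13
sL = 90/45 = 2
sR = 90/13 = 90/13
mL = -1/2·sL + 1·sR = 77/13
mR = 1/2·sL + -1/2·sR = -32/13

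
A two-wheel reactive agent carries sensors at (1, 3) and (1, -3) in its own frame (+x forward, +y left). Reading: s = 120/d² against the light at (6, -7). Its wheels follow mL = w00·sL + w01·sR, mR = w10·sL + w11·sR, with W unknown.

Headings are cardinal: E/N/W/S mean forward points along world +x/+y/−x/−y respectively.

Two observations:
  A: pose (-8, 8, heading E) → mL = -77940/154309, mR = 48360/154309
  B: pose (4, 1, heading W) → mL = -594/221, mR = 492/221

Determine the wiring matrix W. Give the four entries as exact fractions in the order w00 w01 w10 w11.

obs A: pose=(-8,8,E) → sL=120/493, sR=120/313, mL=-77940/154309, mR=48360/154309
obs B: pose=(4,1,W) → sL=60/17, sR=12/13, mL=-594/221, mR=492/221
sensor matrix S = [[120/493, 120/313], [60/17, 12/13]]; det S = -2263680/2006017
solve [mL_A; mL_B] = S·[w00; w01] and [mR_A; mR_B] = S·[w10; w11]:
  w00 = -1/2, w01 = -1, w10 = 1/2, w11 = 1/2

-1/2 -1 1/2 1/2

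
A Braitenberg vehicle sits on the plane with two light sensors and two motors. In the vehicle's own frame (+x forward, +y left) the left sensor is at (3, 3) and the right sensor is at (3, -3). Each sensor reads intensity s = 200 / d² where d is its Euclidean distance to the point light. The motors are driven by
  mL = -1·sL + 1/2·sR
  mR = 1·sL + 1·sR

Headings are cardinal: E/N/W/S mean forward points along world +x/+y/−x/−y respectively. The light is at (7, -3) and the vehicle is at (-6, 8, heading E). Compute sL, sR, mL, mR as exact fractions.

left sensor world pos  = (-3, 11); dL² = 296
right sensor world pos = (-3, 5); dR² = 164
sL = 200/296 = 25/37
sR = 200/164 = 50/41
mL = -1·sL + 1/2·sR = -100/1517
mR = 1·sL + 1·sR = 2875/1517

25/37 50/41 -100/1517 2875/1517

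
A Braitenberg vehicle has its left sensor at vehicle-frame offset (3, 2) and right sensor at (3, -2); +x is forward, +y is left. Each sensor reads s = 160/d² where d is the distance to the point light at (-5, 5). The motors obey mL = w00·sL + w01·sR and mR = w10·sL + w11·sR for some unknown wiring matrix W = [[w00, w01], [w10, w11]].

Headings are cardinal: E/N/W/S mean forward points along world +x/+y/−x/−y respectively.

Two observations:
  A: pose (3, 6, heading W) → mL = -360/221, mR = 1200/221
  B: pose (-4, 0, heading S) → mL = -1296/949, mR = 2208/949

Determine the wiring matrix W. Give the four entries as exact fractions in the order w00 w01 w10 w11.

obs A: pose=(3,6,W) → sL=80/13, sR=80/17, mL=-360/221, mR=1200/221
obs B: pose=(-4,0,S) → sL=160/73, sR=32/13, mL=-1296/949, mR=2208/949
sensor matrix S = [[80/13, 80/17], [160/73, 32/13]]; det S = 1013760/209729
solve [mL_A; mL_B] = S·[w00; w01] and [mR_A; mR_B] = S·[w10; w11]:
  w00 = 1/2, w01 = -1, w10 = 1/2, w11 = 1/2

1/2 -1 1/2 1/2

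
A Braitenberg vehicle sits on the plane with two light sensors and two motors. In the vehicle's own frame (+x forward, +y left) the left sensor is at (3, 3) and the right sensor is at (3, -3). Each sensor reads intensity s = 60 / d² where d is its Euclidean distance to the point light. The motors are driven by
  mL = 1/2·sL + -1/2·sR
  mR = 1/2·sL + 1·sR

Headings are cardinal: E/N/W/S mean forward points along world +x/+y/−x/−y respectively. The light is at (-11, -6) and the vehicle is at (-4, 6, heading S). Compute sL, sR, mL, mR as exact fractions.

60/181 60/97 -2520/17557 13770/17557

left sensor world pos  = (-1, 3); dL² = 181
right sensor world pos = (-7, 3); dR² = 97
sL = 60/181 = 60/181
sR = 60/97 = 60/97
mL = 1/2·sL + -1/2·sR = -2520/17557
mR = 1/2·sL + 1·sR = 13770/17557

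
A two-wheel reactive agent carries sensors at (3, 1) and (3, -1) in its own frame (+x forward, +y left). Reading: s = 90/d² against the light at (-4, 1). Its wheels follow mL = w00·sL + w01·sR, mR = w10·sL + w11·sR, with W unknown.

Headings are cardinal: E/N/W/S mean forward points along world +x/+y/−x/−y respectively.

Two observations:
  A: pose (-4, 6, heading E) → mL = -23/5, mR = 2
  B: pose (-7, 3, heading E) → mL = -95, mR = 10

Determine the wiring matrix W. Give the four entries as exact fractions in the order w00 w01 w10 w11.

obs A: pose=(-4,6,E) → sL=2, sR=18/5, mL=-23/5, mR=2
obs B: pose=(-7,3,E) → sL=10, sR=90, mL=-95, mR=10
sensor matrix S = [[2, 18/5], [10, 90]]; det S = 144
solve [mL_A; mL_B] = S·[w00; w01] and [mR_A; mR_B] = S·[w10; w11]:
  w00 = -1/2, w01 = -1, w10 = 1, w11 = 0

-1/2 -1 1 0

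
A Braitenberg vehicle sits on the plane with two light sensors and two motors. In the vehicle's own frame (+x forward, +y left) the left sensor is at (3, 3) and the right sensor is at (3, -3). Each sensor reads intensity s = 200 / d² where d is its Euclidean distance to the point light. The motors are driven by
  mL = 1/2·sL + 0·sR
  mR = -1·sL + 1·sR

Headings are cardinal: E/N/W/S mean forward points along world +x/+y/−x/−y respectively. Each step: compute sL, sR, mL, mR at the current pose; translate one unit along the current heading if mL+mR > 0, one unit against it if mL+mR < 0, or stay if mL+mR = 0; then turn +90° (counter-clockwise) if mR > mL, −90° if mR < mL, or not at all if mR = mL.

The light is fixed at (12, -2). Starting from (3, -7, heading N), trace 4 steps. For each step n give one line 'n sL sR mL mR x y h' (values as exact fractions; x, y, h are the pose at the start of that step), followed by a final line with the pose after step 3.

0 50/37 5 25/37 135/37 3 -7 N
1 200/193 40/29 100/193 1920/5597 3 -6 W
2 20/17 4 10/17 48/17 2 -6 N
3 40/41 200/169 20/41 1440/6929 2 -5 W
final 1 -5 N

n=0: pose=(3,-7,N); sL=50/37, sR=5; mL=25/37, mR=135/37; mL+mR=160/37 → advance +1; mR−mL=110/37 → turn +1·90°
n=1: pose=(3,-6,W); sL=200/193, sR=40/29; mL=100/193, mR=1920/5597; mL+mR=4820/5597 → advance +1; mR−mL=-980/5597 → turn -1·90°
n=2: pose=(2,-6,N); sL=20/17, sR=4; mL=10/17, mR=48/17; mL+mR=58/17 → advance +1; mR−mL=38/17 → turn +1·90°
n=3: pose=(2,-5,W); sL=40/41, sR=200/169; mL=20/41, mR=1440/6929; mL+mR=4820/6929 → advance +1; mR−mL=-1940/6929 → turn -1·90°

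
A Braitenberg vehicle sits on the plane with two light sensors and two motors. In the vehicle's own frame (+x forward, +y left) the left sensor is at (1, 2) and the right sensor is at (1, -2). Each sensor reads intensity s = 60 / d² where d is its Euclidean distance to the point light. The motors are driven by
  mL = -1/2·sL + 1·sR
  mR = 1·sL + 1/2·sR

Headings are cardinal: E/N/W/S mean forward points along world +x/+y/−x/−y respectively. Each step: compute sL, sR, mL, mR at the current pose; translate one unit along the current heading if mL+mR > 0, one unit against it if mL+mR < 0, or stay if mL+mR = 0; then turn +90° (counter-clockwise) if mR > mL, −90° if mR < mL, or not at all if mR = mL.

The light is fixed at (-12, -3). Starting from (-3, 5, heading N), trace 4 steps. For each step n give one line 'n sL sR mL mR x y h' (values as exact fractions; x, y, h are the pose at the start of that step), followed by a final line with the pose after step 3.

n=0: pose=(-3,5,N); sL=6/13, sR=30/101; mL=87/1313, mR=801/1313; mL+mR=888/1313 → advance +1; mR−mL=714/1313 → turn +1·90°
n=1: pose=(-3,6,W); sL=60/113, sR=12/37; mL=246/4181, mR=2898/4181; mL+mR=3144/4181 → advance +1; mR−mL=2652/4181 → turn +1·90°
n=2: pose=(-4,6,S); sL=15/41, sR=3/5; mL=171/410, mR=273/410; mL+mR=222/205 → advance +1; mR−mL=51/205 → turn +1·90°
n=3: pose=(-4,5,E); sL=60/181, sR=20/39; mL=2450/7059, mR=4150/7059; mL+mR=2200/2353 → advance +1; mR−mL=1700/7059 → turn +1·90°

0 6/13 30/101 87/1313 801/1313 -3 5 N
1 60/113 12/37 246/4181 2898/4181 -3 6 W
2 15/41 3/5 171/410 273/410 -4 6 S
3 60/181 20/39 2450/7059 4150/7059 -4 5 E
final -3 5 N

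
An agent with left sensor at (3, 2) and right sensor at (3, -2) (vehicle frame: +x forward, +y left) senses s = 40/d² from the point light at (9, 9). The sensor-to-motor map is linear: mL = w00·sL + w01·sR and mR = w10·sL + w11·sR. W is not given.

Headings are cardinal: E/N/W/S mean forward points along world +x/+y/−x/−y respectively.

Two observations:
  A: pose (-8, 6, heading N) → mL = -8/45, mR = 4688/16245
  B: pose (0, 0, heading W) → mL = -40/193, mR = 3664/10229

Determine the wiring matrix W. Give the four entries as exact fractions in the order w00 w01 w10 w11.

0 -1 1 1

obs A: pose=(-8,6,N) → sL=40/361, sR=8/45, mL=-8/45, mR=4688/16245
obs B: pose=(0,0,W) → sL=8/53, sR=40/193, mL=-40/193, mR=3664/10229
sensor matrix S = [[40/361, 8/45], [8/53, 40/193]]; det S = -643072/166170105
solve [mL_A; mL_B] = S·[w00; w01] and [mR_A; mR_B] = S·[w10; w11]:
  w00 = 0, w01 = -1, w10 = 1, w11 = 1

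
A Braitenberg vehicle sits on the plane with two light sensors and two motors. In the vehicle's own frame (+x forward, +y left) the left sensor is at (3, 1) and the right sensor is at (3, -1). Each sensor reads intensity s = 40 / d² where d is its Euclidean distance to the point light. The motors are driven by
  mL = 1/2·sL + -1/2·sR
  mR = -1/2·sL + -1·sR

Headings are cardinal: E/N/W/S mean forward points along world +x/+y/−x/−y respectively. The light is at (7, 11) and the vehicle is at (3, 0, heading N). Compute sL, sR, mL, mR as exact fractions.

40/89 40/73 -320/6497 -5020/6497

left sensor world pos  = (2, 3); dL² = 89
right sensor world pos = (4, 3); dR² = 73
sL = 40/89 = 40/89
sR = 40/73 = 40/73
mL = 1/2·sL + -1/2·sR = -320/6497
mR = -1/2·sL + -1·sR = -5020/6497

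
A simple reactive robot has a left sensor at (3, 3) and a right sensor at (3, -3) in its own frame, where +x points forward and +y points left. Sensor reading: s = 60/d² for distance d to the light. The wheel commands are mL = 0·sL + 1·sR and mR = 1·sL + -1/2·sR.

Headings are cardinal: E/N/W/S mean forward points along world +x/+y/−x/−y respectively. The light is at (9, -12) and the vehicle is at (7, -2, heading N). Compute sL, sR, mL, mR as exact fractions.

left sensor world pos  = (4, 1); dL² = 194
right sensor world pos = (10, 1); dR² = 170
sL = 60/194 = 30/97
sR = 60/170 = 6/17
mL = 0·sL + 1·sR = 6/17
mR = 1·sL + -1/2·sR = 219/1649

30/97 6/17 6/17 219/1649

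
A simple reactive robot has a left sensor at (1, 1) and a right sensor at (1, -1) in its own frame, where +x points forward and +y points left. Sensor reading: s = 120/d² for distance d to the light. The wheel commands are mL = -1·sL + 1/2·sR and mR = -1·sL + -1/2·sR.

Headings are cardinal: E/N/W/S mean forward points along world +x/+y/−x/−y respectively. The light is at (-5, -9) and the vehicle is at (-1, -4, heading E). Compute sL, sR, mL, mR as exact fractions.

120/61 120/41 -1260/2501 -8580/2501

left sensor world pos  = (0, -3); dL² = 61
right sensor world pos = (0, -5); dR² = 41
sL = 120/61 = 120/61
sR = 120/41 = 120/41
mL = -1·sL + 1/2·sR = -1260/2501
mR = -1·sL + -1/2·sR = -8580/2501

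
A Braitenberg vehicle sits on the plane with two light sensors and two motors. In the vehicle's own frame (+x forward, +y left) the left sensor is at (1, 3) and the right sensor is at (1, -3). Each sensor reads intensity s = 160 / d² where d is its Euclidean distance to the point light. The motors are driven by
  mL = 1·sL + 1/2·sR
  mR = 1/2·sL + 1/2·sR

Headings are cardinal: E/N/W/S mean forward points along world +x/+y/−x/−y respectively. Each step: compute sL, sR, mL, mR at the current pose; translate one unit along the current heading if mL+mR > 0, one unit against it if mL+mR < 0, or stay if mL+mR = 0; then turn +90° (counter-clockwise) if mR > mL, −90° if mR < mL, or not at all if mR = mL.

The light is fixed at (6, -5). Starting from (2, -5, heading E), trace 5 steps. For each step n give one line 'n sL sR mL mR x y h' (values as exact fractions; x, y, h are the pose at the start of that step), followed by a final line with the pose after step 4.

n=0: pose=(2,-5,E); sL=80/9, sR=80/9; mL=40/3, mR=80/9; mL+mR=200/9 → advance +1; mR−mL=-40/9 → turn -1·90°
n=1: pose=(3,-5,S); sL=160, sR=160/37; mL=6000/37, mR=3040/37; mL+mR=9040/37 → advance +1; mR−mL=-80 → turn -1·90°
n=2: pose=(3,-6,W); sL=5, sR=8; mL=9, mR=13/2; mL+mR=31/2 → advance +1; mR−mL=-5/2 → turn -1·90°
n=3: pose=(2,-6,N); sL=160/49, sR=160; mL=4080/49, mR=4000/49; mL+mR=8080/49 → advance +1; mR−mL=-80/49 → turn -1·90°
n=4: pose=(2,-5,E); sL=80/9, sR=80/9; mL=40/3, mR=80/9; mL+mR=200/9 → advance +1; mR−mL=-40/9 → turn -1·90°

0 80/9 80/9 40/3 80/9 2 -5 E
1 160 160/37 6000/37 3040/37 3 -5 S
2 5 8 9 13/2 3 -6 W
3 160/49 160 4080/49 4000/49 2 -6 N
4 80/9 80/9 40/3 80/9 2 -5 E
final 3 -5 S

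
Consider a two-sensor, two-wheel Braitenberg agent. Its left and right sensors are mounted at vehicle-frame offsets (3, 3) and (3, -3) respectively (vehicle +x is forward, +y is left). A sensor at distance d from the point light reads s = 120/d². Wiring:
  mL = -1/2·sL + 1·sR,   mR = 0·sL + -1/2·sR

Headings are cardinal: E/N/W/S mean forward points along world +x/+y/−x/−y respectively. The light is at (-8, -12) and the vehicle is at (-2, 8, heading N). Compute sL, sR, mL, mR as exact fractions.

left sensor world pos  = (-5, 11); dL² = 538
right sensor world pos = (1, 11); dR² = 610
sL = 120/538 = 60/269
sR = 120/610 = 12/61
mL = -1/2·sL + 1·sR = 1398/16409
mR = 0·sL + -1/2·sR = -6/61

60/269 12/61 1398/16409 -6/61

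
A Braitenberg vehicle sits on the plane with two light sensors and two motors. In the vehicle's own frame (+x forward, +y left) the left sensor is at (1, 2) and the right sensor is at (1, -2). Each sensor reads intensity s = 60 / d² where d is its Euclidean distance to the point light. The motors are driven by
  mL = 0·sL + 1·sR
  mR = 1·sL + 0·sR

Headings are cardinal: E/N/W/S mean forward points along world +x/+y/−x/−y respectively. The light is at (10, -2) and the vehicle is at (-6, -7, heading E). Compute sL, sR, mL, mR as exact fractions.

left sensor world pos  = (-5, -5); dL² = 234
right sensor world pos = (-5, -9); dR² = 274
sL = 60/234 = 10/39
sR = 60/274 = 30/137
mL = 0·sL + 1·sR = 30/137
mR = 1·sL + 0·sR = 10/39

10/39 30/137 30/137 10/39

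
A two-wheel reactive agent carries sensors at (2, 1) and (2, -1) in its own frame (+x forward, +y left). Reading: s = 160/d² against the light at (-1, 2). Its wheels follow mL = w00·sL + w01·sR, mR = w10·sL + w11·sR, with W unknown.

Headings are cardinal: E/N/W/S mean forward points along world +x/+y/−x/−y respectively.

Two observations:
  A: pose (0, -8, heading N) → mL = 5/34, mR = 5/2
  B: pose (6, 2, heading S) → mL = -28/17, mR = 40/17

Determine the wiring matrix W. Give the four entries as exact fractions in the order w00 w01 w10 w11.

1 -1 1 0

obs A: pose=(0,-8,N) → sL=5/2, sR=40/17, mL=5/34, mR=5/2
obs B: pose=(6,2,S) → sL=40/17, sR=4, mL=-28/17, mR=40/17
sensor matrix S = [[5/2, 40/17], [40/17, 4]]; det S = 1290/289
solve [mL_A; mL_B] = S·[w00; w01] and [mR_A; mR_B] = S·[w10; w11]:
  w00 = 1, w01 = -1, w10 = 1, w11 = 0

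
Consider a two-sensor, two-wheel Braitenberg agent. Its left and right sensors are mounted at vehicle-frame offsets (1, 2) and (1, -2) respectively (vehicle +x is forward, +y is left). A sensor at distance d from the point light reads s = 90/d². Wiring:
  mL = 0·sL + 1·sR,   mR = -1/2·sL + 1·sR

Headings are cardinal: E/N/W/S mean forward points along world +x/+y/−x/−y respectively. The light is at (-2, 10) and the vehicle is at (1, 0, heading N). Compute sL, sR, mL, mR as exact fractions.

45/41 45/53 45/53 1305/4346

left sensor world pos  = (-1, 1); dL² = 82
right sensor world pos = (3, 1); dR² = 106
sL = 90/82 = 45/41
sR = 90/106 = 45/53
mL = 0·sL + 1·sR = 45/53
mR = -1/2·sL + 1·sR = 1305/4346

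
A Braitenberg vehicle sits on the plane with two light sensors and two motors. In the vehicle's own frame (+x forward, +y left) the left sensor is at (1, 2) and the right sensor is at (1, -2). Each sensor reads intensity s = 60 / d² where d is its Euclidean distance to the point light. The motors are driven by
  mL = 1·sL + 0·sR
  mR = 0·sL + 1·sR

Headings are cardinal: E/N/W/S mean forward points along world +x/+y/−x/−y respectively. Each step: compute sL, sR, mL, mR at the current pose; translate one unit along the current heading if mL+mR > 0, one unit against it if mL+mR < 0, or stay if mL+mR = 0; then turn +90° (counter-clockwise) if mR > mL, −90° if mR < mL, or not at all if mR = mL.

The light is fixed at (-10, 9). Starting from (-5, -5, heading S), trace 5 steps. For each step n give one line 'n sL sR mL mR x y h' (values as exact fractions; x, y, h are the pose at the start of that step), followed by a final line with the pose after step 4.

n=0: pose=(-5,-5,S); sL=30/137, sR=10/39; mL=30/137, mR=10/39; mL+mR=2540/5343 → advance +1; mR−mL=200/5343 → turn +1·90°
n=1: pose=(-5,-6,E); sL=12/41, sR=12/65; mL=12/41, mR=12/65; mL+mR=1272/2665 → advance +1; mR−mL=-288/2665 → turn -1·90°
n=2: pose=(-4,-6,S); sL=3/16, sR=15/68; mL=3/16, mR=15/68; mL+mR=111/272 → advance +1; mR−mL=9/272 → turn +1·90°
n=3: pose=(-4,-7,E); sL=12/49, sR=60/373; mL=12/49, mR=60/373; mL+mR=7416/18277 → advance +1; mR−mL=-1536/18277 → turn -1·90°
n=4: pose=(-3,-7,S); sL=6/37, sR=30/157; mL=6/37, mR=30/157; mL+mR=2052/5809 → advance +1; mR−mL=168/5809 → turn +1·90°

0 30/137 10/39 30/137 10/39 -5 -5 S
1 12/41 12/65 12/41 12/65 -5 -6 E
2 3/16 15/68 3/16 15/68 -4 -6 S
3 12/49 60/373 12/49 60/373 -4 -7 E
4 6/37 30/157 6/37 30/157 -3 -7 S
final -3 -8 E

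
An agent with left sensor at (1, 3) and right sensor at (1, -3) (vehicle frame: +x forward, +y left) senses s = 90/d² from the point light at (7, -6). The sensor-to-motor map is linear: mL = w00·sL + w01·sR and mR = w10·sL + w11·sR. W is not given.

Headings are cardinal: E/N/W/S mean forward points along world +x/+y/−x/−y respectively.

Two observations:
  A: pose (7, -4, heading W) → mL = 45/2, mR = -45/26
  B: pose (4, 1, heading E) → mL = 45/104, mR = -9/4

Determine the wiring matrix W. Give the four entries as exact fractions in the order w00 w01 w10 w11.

obs A: pose=(7,-4,W) → sL=45, sR=45/13, mL=45/2, mR=-45/26
obs B: pose=(4,1,E) → sL=45/52, sR=9/2, mL=45/104, mR=-9/4
sensor matrix S = [[45, 45/13], [45/52, 9/2]]; det S = 134865/676
solve [mL_A; mL_B] = S·[w00; w01] and [mR_A; mR_B] = S·[w10; w11]:
  w00 = 1/2, w01 = 0, w10 = 0, w11 = -1/2

1/2 0 0 -1/2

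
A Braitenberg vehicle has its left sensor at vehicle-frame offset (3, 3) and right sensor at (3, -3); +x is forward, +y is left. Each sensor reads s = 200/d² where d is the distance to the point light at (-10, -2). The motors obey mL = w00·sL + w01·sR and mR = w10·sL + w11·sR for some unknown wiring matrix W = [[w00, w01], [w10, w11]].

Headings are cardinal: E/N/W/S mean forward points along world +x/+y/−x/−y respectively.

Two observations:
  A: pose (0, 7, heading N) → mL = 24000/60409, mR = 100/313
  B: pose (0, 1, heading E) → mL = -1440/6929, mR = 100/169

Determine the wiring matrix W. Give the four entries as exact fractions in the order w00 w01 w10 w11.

1 -1 0 1/2

obs A: pose=(0,7,N) → sL=200/193, sR=200/313, mL=24000/60409, mR=100/313
obs B: pose=(0,1,E) → sL=40/41, sR=200/169, mL=-1440/6929, mR=100/169
sensor matrix S = [[200/193, 200/313], [40/41, 200/169]]; det S = 252384000/418573961
solve [mL_A; mL_B] = S·[w00; w01] and [mR_A; mR_B] = S·[w10; w11]:
  w00 = 1, w01 = -1, w10 = 0, w11 = 1/2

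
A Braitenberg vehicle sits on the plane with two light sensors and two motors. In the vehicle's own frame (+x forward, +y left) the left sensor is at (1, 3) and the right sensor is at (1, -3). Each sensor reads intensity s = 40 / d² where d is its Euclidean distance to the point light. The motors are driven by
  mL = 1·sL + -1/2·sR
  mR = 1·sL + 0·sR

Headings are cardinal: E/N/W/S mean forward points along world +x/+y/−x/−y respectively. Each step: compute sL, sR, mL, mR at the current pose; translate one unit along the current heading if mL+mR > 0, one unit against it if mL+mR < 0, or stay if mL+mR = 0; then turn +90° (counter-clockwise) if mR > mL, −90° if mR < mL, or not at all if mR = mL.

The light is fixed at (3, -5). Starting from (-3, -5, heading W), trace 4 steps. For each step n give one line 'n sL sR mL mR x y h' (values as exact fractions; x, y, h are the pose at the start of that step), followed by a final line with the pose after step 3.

n=0: pose=(-3,-5,W); sL=20/29, sR=20/29; mL=10/29, mR=20/29; mL+mR=30/29 → advance +1; mR−mL=10/29 → turn +1·90°
n=1: pose=(-4,-5,S); sL=40/17, sR=40/101; mL=3700/1717, mR=40/17; mL+mR=7740/1717 → advance +1; mR−mL=20/101 → turn +1·90°
n=2: pose=(-4,-6,E); sL=1, sR=10/13; mL=8/13, mR=1; mL+mR=21/13 → advance +1; mR−mL=5/13 → turn +1·90°
n=3: pose=(-3,-6,N); sL=40/81, sR=40/9; mL=-140/81, mR=40/81; mL+mR=-100/81 → advance -1; mR−mL=20/9 → turn +1·90°

0 20/29 20/29 10/29 20/29 -3 -5 W
1 40/17 40/101 3700/1717 40/17 -4 -5 S
2 1 10/13 8/13 1 -4 -6 E
3 40/81 40/9 -140/81 40/81 -3 -6 N
final -3 -7 W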